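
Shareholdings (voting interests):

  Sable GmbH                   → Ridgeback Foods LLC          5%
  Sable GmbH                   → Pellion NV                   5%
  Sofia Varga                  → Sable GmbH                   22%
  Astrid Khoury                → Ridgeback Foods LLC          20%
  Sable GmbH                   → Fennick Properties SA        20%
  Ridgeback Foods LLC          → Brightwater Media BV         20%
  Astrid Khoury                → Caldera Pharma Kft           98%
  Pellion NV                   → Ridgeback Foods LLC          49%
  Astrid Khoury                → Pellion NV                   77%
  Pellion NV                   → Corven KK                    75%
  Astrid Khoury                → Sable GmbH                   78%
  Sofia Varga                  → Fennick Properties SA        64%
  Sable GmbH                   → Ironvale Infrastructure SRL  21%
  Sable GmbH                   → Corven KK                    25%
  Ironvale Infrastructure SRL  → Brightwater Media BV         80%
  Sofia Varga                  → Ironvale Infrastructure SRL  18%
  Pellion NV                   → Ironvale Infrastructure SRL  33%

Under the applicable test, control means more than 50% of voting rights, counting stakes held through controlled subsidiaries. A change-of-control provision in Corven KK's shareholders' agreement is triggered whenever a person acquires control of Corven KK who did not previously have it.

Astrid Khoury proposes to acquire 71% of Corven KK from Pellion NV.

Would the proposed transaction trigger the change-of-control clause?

The purchase adds only to Astrid's holdings (Pellion's stake shrinks), so Astrid is the only person who could newly come to control Corven.
Astrid holds 78% of Sable, so Astrid controls Sable.
Astrid and Sable together hold 77% + 5% = 82% of Pellion, so Astrid controls Pellion.
Pellion and Sable together hold 75% + 25% = 100% of Corven, so Astrid controls Corven.
So Astrid already controls Corven before the transaction.
After the purchase, Astrid holds 71% of Corven directly, and Pellion's stake falls to 4%.
Astrid controlled Corven already, so this is not a new person acquiring control; every other person's position is unchanged or reduced.
No new person acquires control, so the clause is not triggered.

No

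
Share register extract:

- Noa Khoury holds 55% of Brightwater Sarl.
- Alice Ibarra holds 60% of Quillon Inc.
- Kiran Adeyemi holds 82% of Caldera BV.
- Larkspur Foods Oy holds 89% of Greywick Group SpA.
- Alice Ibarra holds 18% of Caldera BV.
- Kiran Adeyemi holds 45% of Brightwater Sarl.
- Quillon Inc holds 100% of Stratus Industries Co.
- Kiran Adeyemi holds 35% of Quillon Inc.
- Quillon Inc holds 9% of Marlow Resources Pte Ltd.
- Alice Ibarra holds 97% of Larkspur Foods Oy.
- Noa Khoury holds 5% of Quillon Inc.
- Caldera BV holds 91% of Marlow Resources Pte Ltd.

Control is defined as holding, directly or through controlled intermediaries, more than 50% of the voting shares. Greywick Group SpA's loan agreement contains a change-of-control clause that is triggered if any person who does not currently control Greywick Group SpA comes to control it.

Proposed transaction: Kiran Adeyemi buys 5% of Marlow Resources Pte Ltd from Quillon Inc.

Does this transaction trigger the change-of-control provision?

The purchase adds only to Kiran's holdings (Quillon's stake shrinks), so Kiran is the only person who could newly come to control Greywick.
Kiran holds 82% of Caldera, so Kiran controls Caldera.
Caldera holds 91% of Marlow, so Kiran controls Marlow.
Neither Kiran nor any entity Kiran controls holds any voting interest in Greywick.
So before the transaction, Kiran does not control Greywick.
After the purchase, Kiran holds 5% of Marlow directly, and Quillon's stake falls to 4%.
Caldera and Kiran together hold 91% + 5% = 96% of Marlow, so Kiran controls Marlow.
After the transaction, neither Kiran nor any entity Kiran controls holds a voting interest in Greywick, so Kiran still does not control it.
No new person acquires control, so the clause is not triggered.

No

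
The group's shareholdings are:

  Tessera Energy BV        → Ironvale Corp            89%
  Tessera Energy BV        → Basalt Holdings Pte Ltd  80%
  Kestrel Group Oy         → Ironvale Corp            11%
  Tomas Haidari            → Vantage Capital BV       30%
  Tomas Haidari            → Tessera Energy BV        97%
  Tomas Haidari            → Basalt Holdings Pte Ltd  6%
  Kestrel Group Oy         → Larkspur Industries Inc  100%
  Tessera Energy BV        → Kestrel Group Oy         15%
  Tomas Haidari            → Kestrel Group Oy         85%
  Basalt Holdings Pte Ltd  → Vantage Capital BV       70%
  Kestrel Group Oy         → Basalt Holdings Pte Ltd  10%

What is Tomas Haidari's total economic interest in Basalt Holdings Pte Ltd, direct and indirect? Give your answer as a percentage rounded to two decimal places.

Tomas reaches Basalt along 4 paths.
Direct stake: 6% = 6%.
Via Tessera → Kestrel: 97% × 15% × 10% = 1.455%.
Via Kestrel: 85% × 10% = 8.5%.
Via Tessera: 97% × 80% = 77.6%.
Total: 6% + 1.455% + 8.5% + 77.6% = 93.555%.
Rounded: 93.56%.

93.56%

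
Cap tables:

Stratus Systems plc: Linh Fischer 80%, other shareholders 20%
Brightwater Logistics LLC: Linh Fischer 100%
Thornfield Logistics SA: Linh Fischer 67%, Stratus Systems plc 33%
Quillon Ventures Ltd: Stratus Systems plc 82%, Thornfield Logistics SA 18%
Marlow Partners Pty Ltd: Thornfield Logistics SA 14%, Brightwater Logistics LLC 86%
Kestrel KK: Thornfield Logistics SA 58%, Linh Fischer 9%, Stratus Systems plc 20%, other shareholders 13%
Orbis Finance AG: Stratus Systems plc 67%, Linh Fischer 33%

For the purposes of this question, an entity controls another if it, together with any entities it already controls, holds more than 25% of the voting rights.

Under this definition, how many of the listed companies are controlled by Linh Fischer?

7

Linh holds 80% of Stratus, so Linh controls Stratus.
Linh holds 100% of Brightwater, so Linh controls Brightwater.
Linh and Stratus together hold 67% + 33% = 100% of Thornfield, so Linh controls Thornfield.
Stratus and Thornfield together hold 82% + 18% = 100% of Quillon, so Linh controls Quillon.
Thornfield and Brightwater together hold 14% + 86% = 100% of Marlow, so Linh controls Marlow.
Thornfield and Linh and Stratus together hold 58% + 9% + 20% = 87% of Kestrel, so Linh controls Kestrel.
Stratus and Linh together hold 67% + 33% = 100% of Orbis, so Linh controls Orbis.
Linh controls 7 companies.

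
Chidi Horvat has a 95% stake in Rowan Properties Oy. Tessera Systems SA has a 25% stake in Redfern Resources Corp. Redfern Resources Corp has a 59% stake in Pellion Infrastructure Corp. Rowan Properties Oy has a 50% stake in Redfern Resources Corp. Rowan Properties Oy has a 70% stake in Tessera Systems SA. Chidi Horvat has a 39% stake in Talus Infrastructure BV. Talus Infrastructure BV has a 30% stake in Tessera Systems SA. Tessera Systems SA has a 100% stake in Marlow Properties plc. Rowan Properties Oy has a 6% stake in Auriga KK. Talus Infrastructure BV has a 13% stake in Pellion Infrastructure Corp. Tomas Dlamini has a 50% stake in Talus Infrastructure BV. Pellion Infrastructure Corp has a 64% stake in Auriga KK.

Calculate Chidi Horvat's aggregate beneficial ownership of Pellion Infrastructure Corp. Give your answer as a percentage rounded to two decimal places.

44.63%

Chidi reaches Pellion along 4 paths.
Via Talus: 39% × 13% = 5.07%.
Via Talus → Tessera → Redfern: 39% × 30% × 25% × 59% = 1.72575%.
Via Rowan → Tessera → Redfern: 95% × 70% × 25% × 59% = 9.80875%.
Via Rowan → Redfern: 95% × 50% × 59% = 28.025%.
Total: 5.07% + 1.72575% + 9.80875% + 28.025% = 44.6295%.
Rounded: 44.63%.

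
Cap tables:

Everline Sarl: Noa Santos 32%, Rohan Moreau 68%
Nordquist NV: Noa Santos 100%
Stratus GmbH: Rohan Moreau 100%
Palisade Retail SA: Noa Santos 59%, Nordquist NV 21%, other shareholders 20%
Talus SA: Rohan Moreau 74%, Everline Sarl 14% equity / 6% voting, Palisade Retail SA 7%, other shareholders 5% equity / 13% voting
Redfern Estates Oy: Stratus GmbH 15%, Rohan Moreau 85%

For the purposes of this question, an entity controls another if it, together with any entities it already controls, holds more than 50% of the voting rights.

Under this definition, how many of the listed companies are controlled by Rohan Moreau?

Rohan holds 68% of Everline, so Rohan controls Everline.
Rohan holds 100% of Stratus, so Rohan controls Stratus.
Rohan and Everline together hold 74% + 6% = 80% of Talus, so Rohan controls Talus.
Stratus and Rohan together hold 15% + 85% = 100% of Redfern, so Rohan controls Redfern.
No other company's threshold is met.
Rohan controls 4 companies.

4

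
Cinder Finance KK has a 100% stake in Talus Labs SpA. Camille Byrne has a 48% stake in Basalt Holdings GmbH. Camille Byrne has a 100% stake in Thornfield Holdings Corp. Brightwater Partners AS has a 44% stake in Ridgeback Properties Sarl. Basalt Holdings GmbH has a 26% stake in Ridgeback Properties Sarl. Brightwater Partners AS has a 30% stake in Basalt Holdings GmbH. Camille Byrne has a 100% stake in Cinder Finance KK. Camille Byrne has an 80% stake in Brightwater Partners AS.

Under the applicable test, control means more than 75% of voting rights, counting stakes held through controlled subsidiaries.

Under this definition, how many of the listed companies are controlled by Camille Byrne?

Camille holds 80% of Brightwater, so Camille controls Brightwater.
Brightwater and Camille together hold 30% + 48% = 78% of Basalt, so Camille controls Basalt.
Camille holds 100% of Cinder, so Camille controls Cinder.
Cinder holds 100% of Talus, so Camille controls Talus.
Camille holds 100% of Thornfield, so Camille controls Thornfield.
No other company's threshold is met.
Camille controls 5 companies.

5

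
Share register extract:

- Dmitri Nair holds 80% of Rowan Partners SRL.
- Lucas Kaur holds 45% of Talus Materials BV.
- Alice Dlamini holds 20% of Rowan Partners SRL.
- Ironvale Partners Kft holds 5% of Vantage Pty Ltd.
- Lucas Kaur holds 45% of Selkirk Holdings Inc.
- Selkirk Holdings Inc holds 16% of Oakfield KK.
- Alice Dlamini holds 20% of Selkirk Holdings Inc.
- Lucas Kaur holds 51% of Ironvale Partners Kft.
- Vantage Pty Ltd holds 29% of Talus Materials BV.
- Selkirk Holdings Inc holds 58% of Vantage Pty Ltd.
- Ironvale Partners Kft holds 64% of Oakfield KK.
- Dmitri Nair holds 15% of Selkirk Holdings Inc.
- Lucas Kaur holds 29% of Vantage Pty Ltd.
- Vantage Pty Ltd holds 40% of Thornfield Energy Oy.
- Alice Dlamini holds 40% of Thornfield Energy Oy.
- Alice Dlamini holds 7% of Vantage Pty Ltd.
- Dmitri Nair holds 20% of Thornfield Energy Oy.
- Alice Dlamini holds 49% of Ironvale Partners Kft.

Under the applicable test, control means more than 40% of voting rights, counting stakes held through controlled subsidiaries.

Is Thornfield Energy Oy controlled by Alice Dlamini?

No

Alice holds 49% of Ironvale, so Alice controls Ironvale.
Ironvale holds 64% of Oakfield, so Alice controls Oakfield.
In Thornfield, Alice's side holds only 40%, not > 40%.
So Alice does not control Thornfield.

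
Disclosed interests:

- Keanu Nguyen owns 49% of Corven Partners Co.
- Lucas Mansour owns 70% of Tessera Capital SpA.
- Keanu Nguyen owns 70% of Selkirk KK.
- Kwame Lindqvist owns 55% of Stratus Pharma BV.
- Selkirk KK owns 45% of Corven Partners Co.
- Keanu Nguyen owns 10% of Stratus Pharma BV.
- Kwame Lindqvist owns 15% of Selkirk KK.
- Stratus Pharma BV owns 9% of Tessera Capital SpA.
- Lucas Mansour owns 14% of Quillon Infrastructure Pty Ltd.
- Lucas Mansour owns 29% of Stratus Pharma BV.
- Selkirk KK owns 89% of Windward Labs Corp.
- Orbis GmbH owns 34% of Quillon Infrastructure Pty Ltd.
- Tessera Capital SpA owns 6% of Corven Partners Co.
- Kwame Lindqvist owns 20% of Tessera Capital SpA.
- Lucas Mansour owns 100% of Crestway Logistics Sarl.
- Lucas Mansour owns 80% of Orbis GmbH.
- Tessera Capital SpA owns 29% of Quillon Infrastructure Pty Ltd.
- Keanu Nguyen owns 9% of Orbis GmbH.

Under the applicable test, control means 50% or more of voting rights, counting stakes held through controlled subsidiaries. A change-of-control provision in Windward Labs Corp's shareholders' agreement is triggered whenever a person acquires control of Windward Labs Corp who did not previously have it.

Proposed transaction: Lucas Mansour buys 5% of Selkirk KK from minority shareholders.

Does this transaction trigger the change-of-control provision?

The purchase changes only Lucas's holdings, so Lucas is the only person who could newly come to control Windward.
Lucas holds 100% of Crestway, so Lucas controls Crestway.
Lucas holds 70% of Tessera, so Lucas controls Tessera.
Lucas holds 80% of Orbis, so Lucas controls Orbis.
Lucas and Orbis and Tessera together hold 14% + 34% + 29% = 77% of Quillon, so Lucas controls Quillon.
Neither Lucas nor any entity Lucas controls holds any voting interest in Windward.
So before the transaction, Lucas does not control Windward.
After the purchase, Lucas holds 5% of Selkirk directly.
Lucas's side now holds 5% of Selkirk, not ≥ 50%, so Lucas still does not control Selkirk.
After the transaction, neither Lucas nor any entity Lucas controls holds a voting interest in Windward, so Lucas still does not control it.
No new person acquires control, so the clause is not triggered.

No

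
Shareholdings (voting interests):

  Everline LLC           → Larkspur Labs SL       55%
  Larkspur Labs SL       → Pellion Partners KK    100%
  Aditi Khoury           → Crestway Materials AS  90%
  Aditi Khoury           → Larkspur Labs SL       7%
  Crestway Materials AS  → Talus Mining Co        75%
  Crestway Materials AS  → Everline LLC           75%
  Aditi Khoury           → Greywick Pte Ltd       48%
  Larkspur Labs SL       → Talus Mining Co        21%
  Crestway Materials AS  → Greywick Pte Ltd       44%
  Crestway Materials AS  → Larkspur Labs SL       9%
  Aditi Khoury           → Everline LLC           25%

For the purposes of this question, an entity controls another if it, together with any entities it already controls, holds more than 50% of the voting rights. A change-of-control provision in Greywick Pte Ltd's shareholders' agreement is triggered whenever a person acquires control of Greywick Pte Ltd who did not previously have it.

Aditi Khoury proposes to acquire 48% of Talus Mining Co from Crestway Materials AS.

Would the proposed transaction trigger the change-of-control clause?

No

The purchase adds only to Aditi's holdings (Crestway's stake shrinks), so Aditi is the only person who could newly come to control Greywick.
Aditi holds 90% of Crestway, so Aditi controls Crestway.
Aditi and Crestway together hold 48% + 44% = 92% of Greywick, so Aditi controls Greywick.
So Aditi already controls Greywick before the transaction.
After the purchase, Aditi holds 48% of Talus directly, and Crestway's stake falls to 27%.
Aditi controlled Greywick already, so this is not a new person acquiring control; every other person's position is unchanged or reduced.
No new person acquires control, so the clause is not triggered.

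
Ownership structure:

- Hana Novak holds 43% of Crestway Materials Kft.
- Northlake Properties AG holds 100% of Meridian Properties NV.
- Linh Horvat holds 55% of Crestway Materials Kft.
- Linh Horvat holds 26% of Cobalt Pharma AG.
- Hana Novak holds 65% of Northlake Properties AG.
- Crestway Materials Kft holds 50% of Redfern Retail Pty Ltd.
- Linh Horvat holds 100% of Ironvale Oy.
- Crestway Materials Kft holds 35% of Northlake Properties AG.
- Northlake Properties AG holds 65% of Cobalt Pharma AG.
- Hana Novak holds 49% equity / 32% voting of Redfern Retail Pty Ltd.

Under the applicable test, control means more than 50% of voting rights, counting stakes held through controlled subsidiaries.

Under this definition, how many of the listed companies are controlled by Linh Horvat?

2

Linh holds 55% of Crestway, so Linh controls Crestway.
Linh holds 100% of Ironvale, so Linh controls Ironvale.
No other company's threshold is met.
Linh controls 2 companies.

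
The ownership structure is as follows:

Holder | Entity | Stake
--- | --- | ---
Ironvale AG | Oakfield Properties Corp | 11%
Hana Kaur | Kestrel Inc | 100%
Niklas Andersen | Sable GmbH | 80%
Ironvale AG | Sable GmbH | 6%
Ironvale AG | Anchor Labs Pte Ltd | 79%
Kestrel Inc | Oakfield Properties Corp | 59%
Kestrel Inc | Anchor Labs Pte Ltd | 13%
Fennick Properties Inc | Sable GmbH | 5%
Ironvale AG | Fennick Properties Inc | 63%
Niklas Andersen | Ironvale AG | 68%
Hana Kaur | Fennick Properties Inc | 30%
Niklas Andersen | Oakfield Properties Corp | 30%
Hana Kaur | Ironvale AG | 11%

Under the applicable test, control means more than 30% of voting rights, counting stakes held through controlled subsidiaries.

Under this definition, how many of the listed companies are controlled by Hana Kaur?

Hana holds 100% of Kestrel, so Hana controls Kestrel.
Kestrel holds 59% of Oakfield, so Hana controls Oakfield.
No other company's threshold is met.
Hana controls 2 companies.

2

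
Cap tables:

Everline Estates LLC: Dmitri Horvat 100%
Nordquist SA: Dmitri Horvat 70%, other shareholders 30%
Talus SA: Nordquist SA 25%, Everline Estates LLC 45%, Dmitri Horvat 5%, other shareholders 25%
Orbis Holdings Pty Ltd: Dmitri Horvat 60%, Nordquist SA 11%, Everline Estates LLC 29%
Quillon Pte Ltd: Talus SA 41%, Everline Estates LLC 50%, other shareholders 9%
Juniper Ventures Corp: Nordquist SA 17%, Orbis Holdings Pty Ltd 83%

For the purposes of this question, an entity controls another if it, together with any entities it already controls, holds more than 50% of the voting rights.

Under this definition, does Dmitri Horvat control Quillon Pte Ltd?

Dmitri holds 100% of Everline, so Dmitri controls Everline.
Dmitri holds 70% of Nordquist, so Dmitri controls Nordquist.
Nordquist and Everline and Dmitri together hold 25% + 45% + 5% = 75% of Talus, so Dmitri controls Talus.
Talus and Everline together hold 41% + 50% = 91% of Quillon, so Dmitri controls Quillon.

Yes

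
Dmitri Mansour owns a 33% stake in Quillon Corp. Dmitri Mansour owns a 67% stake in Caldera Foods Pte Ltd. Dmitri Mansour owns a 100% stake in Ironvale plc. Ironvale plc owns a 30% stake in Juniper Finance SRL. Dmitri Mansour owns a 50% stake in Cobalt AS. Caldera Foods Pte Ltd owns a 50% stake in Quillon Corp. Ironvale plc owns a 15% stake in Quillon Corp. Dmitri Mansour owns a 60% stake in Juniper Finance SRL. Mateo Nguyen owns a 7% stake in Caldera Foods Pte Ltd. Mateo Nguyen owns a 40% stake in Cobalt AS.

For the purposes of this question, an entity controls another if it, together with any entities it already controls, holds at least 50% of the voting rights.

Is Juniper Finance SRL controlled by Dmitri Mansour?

Dmitri holds 100% of Ironvale, so Dmitri controls Ironvale.
Dmitri and Ironvale together hold 60% + 30% = 90% of Juniper, so Dmitri controls Juniper.

Yes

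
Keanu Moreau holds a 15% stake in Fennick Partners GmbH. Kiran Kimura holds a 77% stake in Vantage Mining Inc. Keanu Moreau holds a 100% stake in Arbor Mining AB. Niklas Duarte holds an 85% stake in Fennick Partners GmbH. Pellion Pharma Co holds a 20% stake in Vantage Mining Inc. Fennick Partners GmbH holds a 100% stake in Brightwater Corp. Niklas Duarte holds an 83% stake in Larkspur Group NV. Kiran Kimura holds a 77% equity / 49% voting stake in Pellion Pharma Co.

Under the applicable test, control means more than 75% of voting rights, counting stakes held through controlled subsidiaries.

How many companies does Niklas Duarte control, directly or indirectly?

Niklas holds 83% of Larkspur, so Niklas controls Larkspur.
Niklas holds 85% of Fennick, so Niklas controls Fennick.
Fennick holds 100% of Brightwater, so Niklas controls Brightwater.
No other company's threshold is met.
Niklas controls 3 companies.

3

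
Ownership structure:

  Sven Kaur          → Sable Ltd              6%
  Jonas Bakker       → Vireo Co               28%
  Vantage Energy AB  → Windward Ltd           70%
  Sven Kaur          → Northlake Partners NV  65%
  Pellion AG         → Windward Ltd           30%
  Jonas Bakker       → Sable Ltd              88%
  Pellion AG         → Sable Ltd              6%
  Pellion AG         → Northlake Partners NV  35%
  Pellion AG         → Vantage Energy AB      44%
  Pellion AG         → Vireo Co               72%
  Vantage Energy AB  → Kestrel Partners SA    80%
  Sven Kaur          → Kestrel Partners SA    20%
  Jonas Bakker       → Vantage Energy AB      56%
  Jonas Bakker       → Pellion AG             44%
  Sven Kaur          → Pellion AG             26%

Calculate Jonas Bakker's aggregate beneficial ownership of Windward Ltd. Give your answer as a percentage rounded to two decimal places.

Jonas reaches Windward along 3 paths.
Via Pellion → Vantage: 44% × 44% × 70% = 13.552%.
Via Vantage: 56% × 70% = 39.2%.
Via Pellion: 44% × 30% = 13.2%.
Total: 13.552% + 39.2% + 13.2% = 65.952%.
Rounded: 65.95%.

65.95%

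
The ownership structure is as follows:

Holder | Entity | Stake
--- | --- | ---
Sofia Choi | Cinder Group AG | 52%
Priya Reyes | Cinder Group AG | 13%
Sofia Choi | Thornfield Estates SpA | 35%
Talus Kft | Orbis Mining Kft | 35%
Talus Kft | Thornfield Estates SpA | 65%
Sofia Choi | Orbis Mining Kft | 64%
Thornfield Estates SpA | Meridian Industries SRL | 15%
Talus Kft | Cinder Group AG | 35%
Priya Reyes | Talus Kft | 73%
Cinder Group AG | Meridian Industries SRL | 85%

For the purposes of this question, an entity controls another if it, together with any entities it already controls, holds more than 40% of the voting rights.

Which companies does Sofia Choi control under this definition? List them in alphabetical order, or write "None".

Sofia holds 52% of Cinder, so Sofia controls Cinder.
Sofia holds 64% of Orbis, so Sofia controls Orbis.
Cinder holds 85% of Meridian, so Sofia controls Meridian.
No other company's threshold is met.

Cinder Group AG, Meridian Industries SRL, Orbis Mining Kft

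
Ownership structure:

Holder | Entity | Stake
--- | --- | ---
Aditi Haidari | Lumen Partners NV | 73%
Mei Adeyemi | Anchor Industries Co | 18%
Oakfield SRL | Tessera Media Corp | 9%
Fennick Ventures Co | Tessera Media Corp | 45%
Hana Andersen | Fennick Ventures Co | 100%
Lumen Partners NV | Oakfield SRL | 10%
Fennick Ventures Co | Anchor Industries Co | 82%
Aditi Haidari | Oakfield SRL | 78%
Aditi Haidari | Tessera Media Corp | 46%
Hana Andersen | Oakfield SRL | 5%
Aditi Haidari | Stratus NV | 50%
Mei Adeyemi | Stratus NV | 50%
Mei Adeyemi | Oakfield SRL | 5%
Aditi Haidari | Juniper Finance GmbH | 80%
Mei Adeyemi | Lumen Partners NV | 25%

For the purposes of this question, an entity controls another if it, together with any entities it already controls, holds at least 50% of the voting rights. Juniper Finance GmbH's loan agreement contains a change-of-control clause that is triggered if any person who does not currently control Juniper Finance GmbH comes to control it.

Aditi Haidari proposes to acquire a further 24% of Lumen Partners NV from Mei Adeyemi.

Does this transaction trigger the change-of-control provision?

The purchase adds only to Aditi's holdings (Mei's stake shrinks), so Aditi is the only person who could newly come to control Juniper.
Aditi holds 80% of Juniper, so Aditi controls Juniper.
So Aditi already controls Juniper before the transaction.
After the purchase, Aditi's direct stake in Lumen rises to 73% + 24% = 97%, and Mei's stake falls to 1%.
Aditi controlled Juniper already, so this is not a new person acquiring control; every other person's position is unchanged or reduced.
No new person acquires control, so the clause is not triggered.

No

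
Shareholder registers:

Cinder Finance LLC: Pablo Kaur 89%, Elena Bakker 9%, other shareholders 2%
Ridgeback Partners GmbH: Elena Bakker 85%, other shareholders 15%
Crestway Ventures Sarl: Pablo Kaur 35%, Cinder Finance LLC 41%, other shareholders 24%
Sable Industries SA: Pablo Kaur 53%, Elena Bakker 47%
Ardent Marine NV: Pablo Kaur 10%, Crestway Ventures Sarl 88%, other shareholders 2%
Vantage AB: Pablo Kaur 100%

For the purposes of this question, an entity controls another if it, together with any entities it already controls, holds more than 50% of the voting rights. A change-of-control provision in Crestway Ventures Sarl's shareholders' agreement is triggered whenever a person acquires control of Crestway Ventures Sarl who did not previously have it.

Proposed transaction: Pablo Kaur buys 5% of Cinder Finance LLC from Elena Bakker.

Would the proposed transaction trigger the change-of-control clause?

No

The purchase adds only to Pablo's holdings (Elena's stake shrinks), so Pablo is the only person who could newly come to control Crestway.
Pablo holds 89% of Cinder, so Pablo controls Cinder.
Pablo and Cinder together hold 35% + 41% = 76% of Crestway, so Pablo controls Crestway.
So Pablo already controls Crestway before the transaction.
After the purchase, Pablo's direct stake in Cinder rises to 89% + 5% = 94%, and Elena's stake falls to 4%.
Pablo controlled Crestway already, so this is not a new person acquiring control; every other person's position is unchanged or reduced.
No new person acquires control, so the clause is not triggered.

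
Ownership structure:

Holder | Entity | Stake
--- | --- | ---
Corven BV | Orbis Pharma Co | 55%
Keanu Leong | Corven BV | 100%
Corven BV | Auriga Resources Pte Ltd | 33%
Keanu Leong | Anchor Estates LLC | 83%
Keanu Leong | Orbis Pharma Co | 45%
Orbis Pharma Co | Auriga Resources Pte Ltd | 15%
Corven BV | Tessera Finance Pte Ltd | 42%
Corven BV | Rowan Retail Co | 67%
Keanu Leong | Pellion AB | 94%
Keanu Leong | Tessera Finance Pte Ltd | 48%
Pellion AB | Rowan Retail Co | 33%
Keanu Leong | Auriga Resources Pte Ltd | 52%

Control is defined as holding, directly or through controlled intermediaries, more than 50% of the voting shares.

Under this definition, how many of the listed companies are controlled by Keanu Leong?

Keanu holds 100% of Corven, so Keanu controls Corven.
Keanu and Corven together hold 45% + 55% = 100% of Orbis, so Keanu controls Orbis.
Keanu and Corven together hold 48% + 42% = 90% of Tessera, so Keanu controls Tessera.
Keanu holds 94% of Pellion, so Keanu controls Pellion.
Keanu and Orbis and Corven together hold 52% + 15% + 33% = 100% of Auriga, so Keanu controls Auriga.
Corven and Pellion together hold 67% + 33% = 100% of Rowan, so Keanu controls Rowan.
Keanu holds 83% of Anchor, so Keanu controls Anchor.
Keanu controls 7 companies.

7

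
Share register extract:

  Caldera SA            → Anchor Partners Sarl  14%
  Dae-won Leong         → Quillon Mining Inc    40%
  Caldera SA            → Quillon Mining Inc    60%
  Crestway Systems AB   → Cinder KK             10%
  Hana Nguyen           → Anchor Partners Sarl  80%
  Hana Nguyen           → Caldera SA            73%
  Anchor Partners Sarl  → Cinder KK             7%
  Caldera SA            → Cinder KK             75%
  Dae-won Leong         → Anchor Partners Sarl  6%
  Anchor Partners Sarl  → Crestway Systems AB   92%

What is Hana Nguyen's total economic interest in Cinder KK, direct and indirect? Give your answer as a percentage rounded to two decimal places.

Hana reaches Cinder along 5 paths.
Via Caldera: 73% × 75% = 54.75%.
Via Caldera → Anchor → Crestway: 73% × 14% × 92% × 10% = 0.94024%.
Via Anchor → Crestway: 80% × 92% × 10% = 7.36%.
Via Caldera → Anchor: 73% × 14% × 7% = 0.7154%.
Via Anchor: 80% × 7% = 5.6%.
Total: 54.75% + 0.94024% + 7.36% + 0.7154% + 5.6% = 69.36564%.
Rounded: 69.37%.

69.37%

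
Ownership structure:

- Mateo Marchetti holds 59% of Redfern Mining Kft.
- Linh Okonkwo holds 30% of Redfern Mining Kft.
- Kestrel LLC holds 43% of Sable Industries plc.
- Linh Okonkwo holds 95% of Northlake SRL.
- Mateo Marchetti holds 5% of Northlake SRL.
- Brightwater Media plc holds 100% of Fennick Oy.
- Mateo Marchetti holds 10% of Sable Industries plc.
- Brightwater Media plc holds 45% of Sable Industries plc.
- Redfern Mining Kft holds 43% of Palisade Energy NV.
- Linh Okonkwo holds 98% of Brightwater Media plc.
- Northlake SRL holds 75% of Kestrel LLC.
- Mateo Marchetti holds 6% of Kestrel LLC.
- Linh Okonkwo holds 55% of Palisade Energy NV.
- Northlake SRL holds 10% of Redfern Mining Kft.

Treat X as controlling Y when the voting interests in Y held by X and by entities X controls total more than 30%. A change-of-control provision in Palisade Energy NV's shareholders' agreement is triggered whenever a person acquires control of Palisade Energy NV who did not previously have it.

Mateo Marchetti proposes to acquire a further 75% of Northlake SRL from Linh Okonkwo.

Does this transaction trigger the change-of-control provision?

The purchase adds only to Mateo's holdings (Linh's stake shrinks), so Mateo is the only person who could newly come to control Palisade.
Mateo holds 59% of Redfern, so Mateo controls Redfern.
Redfern holds 43% of Palisade, so Mateo controls Palisade.
So Mateo already controls Palisade before the transaction.
After the purchase, Mateo's direct stake in Northlake rises to 5% + 75% = 80%, and Linh's stake falls to 20%.
Mateo controlled Palisade already, so this is not a new person acquiring control; every other person's position is unchanged or reduced.
No new person acquires control, so the clause is not triggered.

No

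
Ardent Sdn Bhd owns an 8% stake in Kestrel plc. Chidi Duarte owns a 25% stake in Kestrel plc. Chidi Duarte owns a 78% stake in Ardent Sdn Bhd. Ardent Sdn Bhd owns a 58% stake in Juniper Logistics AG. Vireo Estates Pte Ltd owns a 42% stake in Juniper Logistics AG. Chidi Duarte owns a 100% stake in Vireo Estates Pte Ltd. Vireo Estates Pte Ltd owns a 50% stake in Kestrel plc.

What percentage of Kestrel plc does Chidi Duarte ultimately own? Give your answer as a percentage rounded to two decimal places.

Chidi reaches Kestrel along 3 paths.
Via Vireo: 100% × 50% = 50%.
Via Ardent: 78% × 8% = 6.24%.
Direct stake: 25% = 25%.
Total: 50% + 6.24% + 25% = 81.24%.

81.24%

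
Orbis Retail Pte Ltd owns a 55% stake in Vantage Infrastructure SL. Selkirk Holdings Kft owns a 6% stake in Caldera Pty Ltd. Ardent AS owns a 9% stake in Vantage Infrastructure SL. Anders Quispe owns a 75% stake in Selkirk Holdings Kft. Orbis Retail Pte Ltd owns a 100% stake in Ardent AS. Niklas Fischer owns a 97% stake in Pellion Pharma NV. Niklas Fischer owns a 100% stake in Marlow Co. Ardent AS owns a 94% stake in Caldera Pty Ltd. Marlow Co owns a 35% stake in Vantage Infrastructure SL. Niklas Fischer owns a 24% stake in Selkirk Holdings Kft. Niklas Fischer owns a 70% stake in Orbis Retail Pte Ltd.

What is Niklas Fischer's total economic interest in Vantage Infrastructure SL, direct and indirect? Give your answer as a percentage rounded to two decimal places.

79.80%

Niklas reaches Vantage along 3 paths.
Via Orbis → Ardent: 70% × 100% × 9% = 6.3%.
Via Marlow: 100% × 35% = 35%.
Via Orbis: 70% × 55% = 38.5%.
Total: 6.3% + 35% + 38.5% = 79.8%.
Rounded: 79.80%.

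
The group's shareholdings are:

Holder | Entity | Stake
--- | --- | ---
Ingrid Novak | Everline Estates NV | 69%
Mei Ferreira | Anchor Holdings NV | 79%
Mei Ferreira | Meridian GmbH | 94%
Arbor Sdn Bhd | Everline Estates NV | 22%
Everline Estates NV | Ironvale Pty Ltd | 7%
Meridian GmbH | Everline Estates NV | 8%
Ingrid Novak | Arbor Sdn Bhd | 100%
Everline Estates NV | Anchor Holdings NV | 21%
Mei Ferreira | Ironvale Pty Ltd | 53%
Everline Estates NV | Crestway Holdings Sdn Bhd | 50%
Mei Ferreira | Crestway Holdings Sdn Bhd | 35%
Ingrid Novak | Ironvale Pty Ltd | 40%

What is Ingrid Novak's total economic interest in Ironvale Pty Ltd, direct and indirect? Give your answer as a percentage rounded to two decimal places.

46.37%

Ingrid reaches Ironvale along 3 paths.
Via Arbor → Everline: 100% × 22% × 7% = 1.54%.
Via Everline: 69% × 7% = 4.83%.
Direct stake: 40% = 40%.
Total: 1.54% + 4.83% + 40% = 46.37%.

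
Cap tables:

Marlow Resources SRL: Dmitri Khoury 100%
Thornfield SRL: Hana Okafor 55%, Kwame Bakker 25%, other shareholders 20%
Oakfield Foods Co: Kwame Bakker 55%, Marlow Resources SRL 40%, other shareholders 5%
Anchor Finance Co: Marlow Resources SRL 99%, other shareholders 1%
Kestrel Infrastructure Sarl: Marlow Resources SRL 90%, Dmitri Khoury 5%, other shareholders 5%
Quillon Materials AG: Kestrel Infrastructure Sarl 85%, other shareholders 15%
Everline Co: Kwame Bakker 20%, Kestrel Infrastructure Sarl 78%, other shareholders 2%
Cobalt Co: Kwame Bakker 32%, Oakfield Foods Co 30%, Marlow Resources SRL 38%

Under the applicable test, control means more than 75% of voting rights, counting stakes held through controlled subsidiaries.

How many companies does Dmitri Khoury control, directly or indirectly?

5

Dmitri holds 100% of Marlow, so Dmitri controls Marlow.
Marlow holds 99% of Anchor, so Dmitri controls Anchor.
Marlow and Dmitri together hold 90% + 5% = 95% of Kestrel, so Dmitri controls Kestrel.
Kestrel holds 85% of Quillon, so Dmitri controls Quillon.
Kestrel holds 78% of Everline, so Dmitri controls Everline.
No other company's threshold is met.
Dmitri controls 5 companies.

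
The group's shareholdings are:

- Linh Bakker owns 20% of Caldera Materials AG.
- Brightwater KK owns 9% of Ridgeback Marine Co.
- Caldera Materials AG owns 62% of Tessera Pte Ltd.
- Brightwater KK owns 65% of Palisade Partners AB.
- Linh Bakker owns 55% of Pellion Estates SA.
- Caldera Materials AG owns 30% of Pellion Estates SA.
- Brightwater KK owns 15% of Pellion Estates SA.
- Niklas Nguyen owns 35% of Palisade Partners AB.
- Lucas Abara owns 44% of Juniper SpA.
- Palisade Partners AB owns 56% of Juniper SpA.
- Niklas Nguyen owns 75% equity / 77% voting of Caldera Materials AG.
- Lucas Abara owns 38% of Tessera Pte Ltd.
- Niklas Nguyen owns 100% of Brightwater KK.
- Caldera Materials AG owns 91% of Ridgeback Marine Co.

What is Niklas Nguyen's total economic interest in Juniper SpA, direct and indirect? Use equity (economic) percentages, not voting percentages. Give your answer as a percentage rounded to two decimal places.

Niklas reaches Juniper along 2 paths.
Via Palisade: 35% × 56% = 19.6%.
Via Brightwater → Palisade: 100% × 65% × 56% = 36.4%.
Total: 19.6% + 36.4% = 56%.
Rounded: 56.00%.

56.00%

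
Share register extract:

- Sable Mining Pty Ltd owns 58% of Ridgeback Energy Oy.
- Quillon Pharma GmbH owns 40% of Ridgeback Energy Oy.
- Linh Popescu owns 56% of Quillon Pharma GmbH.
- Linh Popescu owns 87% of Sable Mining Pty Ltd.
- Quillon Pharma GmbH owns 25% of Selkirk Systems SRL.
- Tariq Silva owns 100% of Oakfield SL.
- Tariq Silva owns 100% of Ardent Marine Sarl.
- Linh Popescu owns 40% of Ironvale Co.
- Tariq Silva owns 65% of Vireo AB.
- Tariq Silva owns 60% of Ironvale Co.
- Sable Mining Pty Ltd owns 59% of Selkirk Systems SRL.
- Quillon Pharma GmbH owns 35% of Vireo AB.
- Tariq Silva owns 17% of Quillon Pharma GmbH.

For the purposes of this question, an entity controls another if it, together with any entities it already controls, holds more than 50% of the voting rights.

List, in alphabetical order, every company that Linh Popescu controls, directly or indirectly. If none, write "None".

Linh holds 87% of Sable, so Linh controls Sable.
Linh holds 56% of Quillon, so Linh controls Quillon.
Sable and Quillon together hold 58% + 40% = 98% of Ridgeback, so Linh controls Ridgeback.
Quillon and Sable together hold 25% + 59% = 84% of Selkirk, so Linh controls Selkirk.
No other company's threshold is met.

Quillon Pharma GmbH, Ridgeback Energy Oy, Sable Mining Pty Ltd, Selkirk Systems SRL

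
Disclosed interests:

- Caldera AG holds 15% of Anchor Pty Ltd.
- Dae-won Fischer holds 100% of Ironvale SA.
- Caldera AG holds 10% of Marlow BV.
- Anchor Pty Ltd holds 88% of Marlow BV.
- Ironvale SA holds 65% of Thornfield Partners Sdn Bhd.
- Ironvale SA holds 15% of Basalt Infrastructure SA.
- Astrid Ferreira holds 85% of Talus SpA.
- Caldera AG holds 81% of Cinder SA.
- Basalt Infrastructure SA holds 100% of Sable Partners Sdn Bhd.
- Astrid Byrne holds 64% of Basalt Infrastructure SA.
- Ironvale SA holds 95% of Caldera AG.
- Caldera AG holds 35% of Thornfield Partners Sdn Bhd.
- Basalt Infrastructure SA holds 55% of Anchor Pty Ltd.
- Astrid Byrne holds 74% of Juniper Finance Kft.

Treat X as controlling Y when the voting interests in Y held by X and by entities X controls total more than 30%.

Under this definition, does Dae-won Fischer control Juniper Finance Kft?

Dae-won holds 100% of Ironvale, so Dae-won controls Ironvale.
Ironvale holds 95% of Caldera, so Dae-won controls Caldera.
Caldera holds 81% of Cinder, so Dae-won controls Cinder.
Caldera and Ironvale together hold 35% + 65% = 100% of Thornfield, so Dae-won controls Thornfield.
Neither Dae-won nor any entity Dae-won controls holds any voting interest in Juniper.
So Dae-won does not control Juniper.

No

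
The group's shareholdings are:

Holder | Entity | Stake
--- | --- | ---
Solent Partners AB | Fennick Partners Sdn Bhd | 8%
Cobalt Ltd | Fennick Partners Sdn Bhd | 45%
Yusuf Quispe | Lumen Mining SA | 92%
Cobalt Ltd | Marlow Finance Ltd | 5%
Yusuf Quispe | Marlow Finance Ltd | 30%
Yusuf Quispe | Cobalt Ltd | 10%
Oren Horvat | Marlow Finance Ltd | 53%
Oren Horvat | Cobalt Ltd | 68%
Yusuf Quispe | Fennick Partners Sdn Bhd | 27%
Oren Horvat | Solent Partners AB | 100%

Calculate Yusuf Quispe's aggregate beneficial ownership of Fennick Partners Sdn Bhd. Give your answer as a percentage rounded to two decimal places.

Yusuf reaches Fennick along 2 paths.
Direct stake: 27% = 27%.
Via Cobalt: 10% × 45% = 4.5%.
Total: 27% + 4.5% = 31.5%.
Rounded: 31.50%.

31.50%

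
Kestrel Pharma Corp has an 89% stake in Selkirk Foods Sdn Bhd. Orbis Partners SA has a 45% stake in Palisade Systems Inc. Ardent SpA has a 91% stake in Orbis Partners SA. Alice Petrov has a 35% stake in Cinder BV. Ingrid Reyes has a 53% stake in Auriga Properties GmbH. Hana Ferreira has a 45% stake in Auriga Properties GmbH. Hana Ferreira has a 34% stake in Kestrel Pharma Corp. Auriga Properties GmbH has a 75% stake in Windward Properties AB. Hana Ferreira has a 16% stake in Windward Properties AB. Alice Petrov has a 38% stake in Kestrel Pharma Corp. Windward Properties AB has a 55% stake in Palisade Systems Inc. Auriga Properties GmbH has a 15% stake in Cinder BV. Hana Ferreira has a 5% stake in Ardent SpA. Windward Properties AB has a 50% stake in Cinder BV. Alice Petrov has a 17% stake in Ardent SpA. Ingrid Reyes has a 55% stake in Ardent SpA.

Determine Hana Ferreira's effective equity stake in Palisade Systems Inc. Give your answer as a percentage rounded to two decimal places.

Hana reaches Palisade along 3 paths.
Via Ardent → Orbis: 5% × 91% × 45% = 2.0475%.
Via Windward: 16% × 55% = 8.8%.
Via Auriga → Windward: 45% × 75% × 55% = 18.5625%.
Total: 2.0475% + 8.8% + 18.5625% = 29.41%.

29.41%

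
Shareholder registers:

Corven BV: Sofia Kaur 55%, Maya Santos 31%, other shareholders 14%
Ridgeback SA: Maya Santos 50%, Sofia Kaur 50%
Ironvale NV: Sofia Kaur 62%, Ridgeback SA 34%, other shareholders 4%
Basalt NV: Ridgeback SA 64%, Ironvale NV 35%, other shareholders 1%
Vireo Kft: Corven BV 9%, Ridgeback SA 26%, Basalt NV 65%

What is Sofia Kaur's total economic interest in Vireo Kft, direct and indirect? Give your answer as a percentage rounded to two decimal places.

56.72%

Sofia reaches Vireo along 5 paths.
Via Corven: 55% × 9% = 4.95%.
Via Ridgeback: 50% × 26% = 13%.
Via Ridgeback → Basalt: 50% × 64% × 65% = 20.8%.
Via Ironvale → Basalt: 62% × 35% × 65% = 14.105%.
Via Ridgeback → Ironvale → Basalt: 50% × 34% × 35% × 65% = 3.8675%.
Total: 4.95% + 13% + 20.8% + 14.105% + 3.8675% = 56.7225%.
Rounded: 56.72%.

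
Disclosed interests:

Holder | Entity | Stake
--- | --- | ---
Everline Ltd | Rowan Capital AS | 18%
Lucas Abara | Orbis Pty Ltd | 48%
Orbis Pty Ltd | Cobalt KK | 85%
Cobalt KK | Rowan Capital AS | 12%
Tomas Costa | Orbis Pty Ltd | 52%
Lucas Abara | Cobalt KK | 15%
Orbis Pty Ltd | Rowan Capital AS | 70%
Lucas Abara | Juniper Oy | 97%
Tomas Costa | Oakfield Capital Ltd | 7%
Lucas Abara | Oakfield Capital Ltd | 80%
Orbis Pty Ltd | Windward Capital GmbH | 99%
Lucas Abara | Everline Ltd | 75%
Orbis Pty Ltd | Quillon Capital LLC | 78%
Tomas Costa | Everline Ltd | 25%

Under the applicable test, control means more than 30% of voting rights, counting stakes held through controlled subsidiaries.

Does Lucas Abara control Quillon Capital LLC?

Yes

Lucas holds 48% of Orbis, so Lucas controls Orbis.
Orbis holds 78% of Quillon, so Lucas controls Quillon.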